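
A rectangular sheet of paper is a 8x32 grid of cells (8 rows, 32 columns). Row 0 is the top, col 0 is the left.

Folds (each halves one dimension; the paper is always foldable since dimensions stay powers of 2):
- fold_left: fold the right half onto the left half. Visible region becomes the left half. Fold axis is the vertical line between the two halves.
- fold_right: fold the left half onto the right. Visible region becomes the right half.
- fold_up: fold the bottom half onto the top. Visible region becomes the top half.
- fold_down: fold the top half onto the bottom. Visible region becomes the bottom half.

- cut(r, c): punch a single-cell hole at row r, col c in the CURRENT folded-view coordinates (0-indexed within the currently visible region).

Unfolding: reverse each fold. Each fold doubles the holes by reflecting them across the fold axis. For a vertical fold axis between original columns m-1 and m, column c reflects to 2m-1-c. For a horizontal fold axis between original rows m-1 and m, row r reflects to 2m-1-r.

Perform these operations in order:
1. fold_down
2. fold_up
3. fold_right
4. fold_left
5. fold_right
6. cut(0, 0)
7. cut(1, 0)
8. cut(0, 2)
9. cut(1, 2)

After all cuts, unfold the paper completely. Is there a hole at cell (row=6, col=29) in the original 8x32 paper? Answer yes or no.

Op 1 fold_down: fold axis h@4; visible region now rows[4,8) x cols[0,32) = 4x32
Op 2 fold_up: fold axis h@6; visible region now rows[4,6) x cols[0,32) = 2x32
Op 3 fold_right: fold axis v@16; visible region now rows[4,6) x cols[16,32) = 2x16
Op 4 fold_left: fold axis v@24; visible region now rows[4,6) x cols[16,24) = 2x8
Op 5 fold_right: fold axis v@20; visible region now rows[4,6) x cols[20,24) = 2x4
Op 6 cut(0, 0): punch at orig (4,20); cuts so far [(4, 20)]; region rows[4,6) x cols[20,24) = 2x4
Op 7 cut(1, 0): punch at orig (5,20); cuts so far [(4, 20), (5, 20)]; region rows[4,6) x cols[20,24) = 2x4
Op 8 cut(0, 2): punch at orig (4,22); cuts so far [(4, 20), (4, 22), (5, 20)]; region rows[4,6) x cols[20,24) = 2x4
Op 9 cut(1, 2): punch at orig (5,22); cuts so far [(4, 20), (4, 22), (5, 20), (5, 22)]; region rows[4,6) x cols[20,24) = 2x4
Unfold 1 (reflect across v@20): 8 holes -> [(4, 17), (4, 19), (4, 20), (4, 22), (5, 17), (5, 19), (5, 20), (5, 22)]
Unfold 2 (reflect across v@24): 16 holes -> [(4, 17), (4, 19), (4, 20), (4, 22), (4, 25), (4, 27), (4, 28), (4, 30), (5, 17), (5, 19), (5, 20), (5, 22), (5, 25), (5, 27), (5, 28), (5, 30)]
Unfold 3 (reflect across v@16): 32 holes -> [(4, 1), (4, 3), (4, 4), (4, 6), (4, 9), (4, 11), (4, 12), (4, 14), (4, 17), (4, 19), (4, 20), (4, 22), (4, 25), (4, 27), (4, 28), (4, 30), (5, 1), (5, 3), (5, 4), (5, 6), (5, 9), (5, 11), (5, 12), (5, 14), (5, 17), (5, 19), (5, 20), (5, 22), (5, 25), (5, 27), (5, 28), (5, 30)]
Unfold 4 (reflect across h@6): 64 holes -> [(4, 1), (4, 3), (4, 4), (4, 6), (4, 9), (4, 11), (4, 12), (4, 14), (4, 17), (4, 19), (4, 20), (4, 22), (4, 25), (4, 27), (4, 28), (4, 30), (5, 1), (5, 3), (5, 4), (5, 6), (5, 9), (5, 11), (5, 12), (5, 14), (5, 17), (5, 19), (5, 20), (5, 22), (5, 25), (5, 27), (5, 28), (5, 30), (6, 1), (6, 3), (6, 4), (6, 6), (6, 9), (6, 11), (6, 12), (6, 14), (6, 17), (6, 19), (6, 20), (6, 22), (6, 25), (6, 27), (6, 28), (6, 30), (7, 1), (7, 3), (7, 4), (7, 6), (7, 9), (7, 11), (7, 12), (7, 14), (7, 17), (7, 19), (7, 20), (7, 22), (7, 25), (7, 27), (7, 28), (7, 30)]
Unfold 5 (reflect across h@4): 128 holes -> [(0, 1), (0, 3), (0, 4), (0, 6), (0, 9), (0, 11), (0, 12), (0, 14), (0, 17), (0, 19), (0, 20), (0, 22), (0, 25), (0, 27), (0, 28), (0, 30), (1, 1), (1, 3), (1, 4), (1, 6), (1, 9), (1, 11), (1, 12), (1, 14), (1, 17), (1, 19), (1, 20), (1, 22), (1, 25), (1, 27), (1, 28), (1, 30), (2, 1), (2, 3), (2, 4), (2, 6), (2, 9), (2, 11), (2, 12), (2, 14), (2, 17), (2, 19), (2, 20), (2, 22), (2, 25), (2, 27), (2, 28), (2, 30), (3, 1), (3, 3), (3, 4), (3, 6), (3, 9), (3, 11), (3, 12), (3, 14), (3, 17), (3, 19), (3, 20), (3, 22), (3, 25), (3, 27), (3, 28), (3, 30), (4, 1), (4, 3), (4, 4), (4, 6), (4, 9), (4, 11), (4, 12), (4, 14), (4, 17), (4, 19), (4, 20), (4, 22), (4, 25), (4, 27), (4, 28), (4, 30), (5, 1), (5, 3), (5, 4), (5, 6), (5, 9), (5, 11), (5, 12), (5, 14), (5, 17), (5, 19), (5, 20), (5, 22), (5, 25), (5, 27), (5, 28), (5, 30), (6, 1), (6, 3), (6, 4), (6, 6), (6, 9), (6, 11), (6, 12), (6, 14), (6, 17), (6, 19), (6, 20), (6, 22), (6, 25), (6, 27), (6, 28), (6, 30), (7, 1), (7, 3), (7, 4), (7, 6), (7, 9), (7, 11), (7, 12), (7, 14), (7, 17), (7, 19), (7, 20), (7, 22), (7, 25), (7, 27), (7, 28), (7, 30)]
Holes: [(0, 1), (0, 3), (0, 4), (0, 6), (0, 9), (0, 11), (0, 12), (0, 14), (0, 17), (0, 19), (0, 20), (0, 22), (0, 25), (0, 27), (0, 28), (0, 30), (1, 1), (1, 3), (1, 4), (1, 6), (1, 9), (1, 11), (1, 12), (1, 14), (1, 17), (1, 19), (1, 20), (1, 22), (1, 25), (1, 27), (1, 28), (1, 30), (2, 1), (2, 3), (2, 4), (2, 6), (2, 9), (2, 11), (2, 12), (2, 14), (2, 17), (2, 19), (2, 20), (2, 22), (2, 25), (2, 27), (2, 28), (2, 30), (3, 1), (3, 3), (3, 4), (3, 6), (3, 9), (3, 11), (3, 12), (3, 14), (3, 17), (3, 19), (3, 20), (3, 22), (3, 25), (3, 27), (3, 28), (3, 30), (4, 1), (4, 3), (4, 4), (4, 6), (4, 9), (4, 11), (4, 12), (4, 14), (4, 17), (4, 19), (4, 20), (4, 22), (4, 25), (4, 27), (4, 28), (4, 30), (5, 1), (5, 3), (5, 4), (5, 6), (5, 9), (5, 11), (5, 12), (5, 14), (5, 17), (5, 19), (5, 20), (5, 22), (5, 25), (5, 27), (5, 28), (5, 30), (6, 1), (6, 3), (6, 4), (6, 6), (6, 9), (6, 11), (6, 12), (6, 14), (6, 17), (6, 19), (6, 20), (6, 22), (6, 25), (6, 27), (6, 28), (6, 30), (7, 1), (7, 3), (7, 4), (7, 6), (7, 9), (7, 11), (7, 12), (7, 14), (7, 17), (7, 19), (7, 20), (7, 22), (7, 25), (7, 27), (7, 28), (7, 30)]

Answer: no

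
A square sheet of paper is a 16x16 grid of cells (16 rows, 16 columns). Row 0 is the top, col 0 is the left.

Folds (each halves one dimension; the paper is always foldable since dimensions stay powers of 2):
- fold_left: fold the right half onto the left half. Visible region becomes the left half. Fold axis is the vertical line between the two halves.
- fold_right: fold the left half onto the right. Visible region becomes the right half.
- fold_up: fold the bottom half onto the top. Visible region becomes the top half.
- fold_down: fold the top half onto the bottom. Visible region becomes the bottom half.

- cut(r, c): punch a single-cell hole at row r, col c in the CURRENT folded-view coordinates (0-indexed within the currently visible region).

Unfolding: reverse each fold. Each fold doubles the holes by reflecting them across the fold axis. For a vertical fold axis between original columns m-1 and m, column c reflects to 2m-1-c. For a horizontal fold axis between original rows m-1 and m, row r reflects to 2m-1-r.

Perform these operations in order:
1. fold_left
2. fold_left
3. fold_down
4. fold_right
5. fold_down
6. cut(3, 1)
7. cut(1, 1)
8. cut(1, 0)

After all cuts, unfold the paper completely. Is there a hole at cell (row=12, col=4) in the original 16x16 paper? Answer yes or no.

Op 1 fold_left: fold axis v@8; visible region now rows[0,16) x cols[0,8) = 16x8
Op 2 fold_left: fold axis v@4; visible region now rows[0,16) x cols[0,4) = 16x4
Op 3 fold_down: fold axis h@8; visible region now rows[8,16) x cols[0,4) = 8x4
Op 4 fold_right: fold axis v@2; visible region now rows[8,16) x cols[2,4) = 8x2
Op 5 fold_down: fold axis h@12; visible region now rows[12,16) x cols[2,4) = 4x2
Op 6 cut(3, 1): punch at orig (15,3); cuts so far [(15, 3)]; region rows[12,16) x cols[2,4) = 4x2
Op 7 cut(1, 1): punch at orig (13,3); cuts so far [(13, 3), (15, 3)]; region rows[12,16) x cols[2,4) = 4x2
Op 8 cut(1, 0): punch at orig (13,2); cuts so far [(13, 2), (13, 3), (15, 3)]; region rows[12,16) x cols[2,4) = 4x2
Unfold 1 (reflect across h@12): 6 holes -> [(8, 3), (10, 2), (10, 3), (13, 2), (13, 3), (15, 3)]
Unfold 2 (reflect across v@2): 12 holes -> [(8, 0), (8, 3), (10, 0), (10, 1), (10, 2), (10, 3), (13, 0), (13, 1), (13, 2), (13, 3), (15, 0), (15, 3)]
Unfold 3 (reflect across h@8): 24 holes -> [(0, 0), (0, 3), (2, 0), (2, 1), (2, 2), (2, 3), (5, 0), (5, 1), (5, 2), (5, 3), (7, 0), (7, 3), (8, 0), (8, 3), (10, 0), (10, 1), (10, 2), (10, 3), (13, 0), (13, 1), (13, 2), (13, 3), (15, 0), (15, 3)]
Unfold 4 (reflect across v@4): 48 holes -> [(0, 0), (0, 3), (0, 4), (0, 7), (2, 0), (2, 1), (2, 2), (2, 3), (2, 4), (2, 5), (2, 6), (2, 7), (5, 0), (5, 1), (5, 2), (5, 3), (5, 4), (5, 5), (5, 6), (5, 7), (7, 0), (7, 3), (7, 4), (7, 7), (8, 0), (8, 3), (8, 4), (8, 7), (10, 0), (10, 1), (10, 2), (10, 3), (10, 4), (10, 5), (10, 6), (10, 7), (13, 0), (13, 1), (13, 2), (13, 3), (13, 4), (13, 5), (13, 6), (13, 7), (15, 0), (15, 3), (15, 4), (15, 7)]
Unfold 5 (reflect across v@8): 96 holes -> [(0, 0), (0, 3), (0, 4), (0, 7), (0, 8), (0, 11), (0, 12), (0, 15), (2, 0), (2, 1), (2, 2), (2, 3), (2, 4), (2, 5), (2, 6), (2, 7), (2, 8), (2, 9), (2, 10), (2, 11), (2, 12), (2, 13), (2, 14), (2, 15), (5, 0), (5, 1), (5, 2), (5, 3), (5, 4), (5, 5), (5, 6), (5, 7), (5, 8), (5, 9), (5, 10), (5, 11), (5, 12), (5, 13), (5, 14), (5, 15), (7, 0), (7, 3), (7, 4), (7, 7), (7, 8), (7, 11), (7, 12), (7, 15), (8, 0), (8, 3), (8, 4), (8, 7), (8, 8), (8, 11), (8, 12), (8, 15), (10, 0), (10, 1), (10, 2), (10, 3), (10, 4), (10, 5), (10, 6), (10, 7), (10, 8), (10, 9), (10, 10), (10, 11), (10, 12), (10, 13), (10, 14), (10, 15), (13, 0), (13, 1), (13, 2), (13, 3), (13, 4), (13, 5), (13, 6), (13, 7), (13, 8), (13, 9), (13, 10), (13, 11), (13, 12), (13, 13), (13, 14), (13, 15), (15, 0), (15, 3), (15, 4), (15, 7), (15, 8), (15, 11), (15, 12), (15, 15)]
Holes: [(0, 0), (0, 3), (0, 4), (0, 7), (0, 8), (0, 11), (0, 12), (0, 15), (2, 0), (2, 1), (2, 2), (2, 3), (2, 4), (2, 5), (2, 6), (2, 7), (2, 8), (2, 9), (2, 10), (2, 11), (2, 12), (2, 13), (2, 14), (2, 15), (5, 0), (5, 1), (5, 2), (5, 3), (5, 4), (5, 5), (5, 6), (5, 7), (5, 8), (5, 9), (5, 10), (5, 11), (5, 12), (5, 13), (5, 14), (5, 15), (7, 0), (7, 3), (7, 4), (7, 7), (7, 8), (7, 11), (7, 12), (7, 15), (8, 0), (8, 3), (8, 4), (8, 7), (8, 8), (8, 11), (8, 12), (8, 15), (10, 0), (10, 1), (10, 2), (10, 3), (10, 4), (10, 5), (10, 6), (10, 7), (10, 8), (10, 9), (10, 10), (10, 11), (10, 12), (10, 13), (10, 14), (10, 15), (13, 0), (13, 1), (13, 2), (13, 3), (13, 4), (13, 5), (13, 6), (13, 7), (13, 8), (13, 9), (13, 10), (13, 11), (13, 12), (13, 13), (13, 14), (13, 15), (15, 0), (15, 3), (15, 4), (15, 7), (15, 8), (15, 11), (15, 12), (15, 15)]

Answer: no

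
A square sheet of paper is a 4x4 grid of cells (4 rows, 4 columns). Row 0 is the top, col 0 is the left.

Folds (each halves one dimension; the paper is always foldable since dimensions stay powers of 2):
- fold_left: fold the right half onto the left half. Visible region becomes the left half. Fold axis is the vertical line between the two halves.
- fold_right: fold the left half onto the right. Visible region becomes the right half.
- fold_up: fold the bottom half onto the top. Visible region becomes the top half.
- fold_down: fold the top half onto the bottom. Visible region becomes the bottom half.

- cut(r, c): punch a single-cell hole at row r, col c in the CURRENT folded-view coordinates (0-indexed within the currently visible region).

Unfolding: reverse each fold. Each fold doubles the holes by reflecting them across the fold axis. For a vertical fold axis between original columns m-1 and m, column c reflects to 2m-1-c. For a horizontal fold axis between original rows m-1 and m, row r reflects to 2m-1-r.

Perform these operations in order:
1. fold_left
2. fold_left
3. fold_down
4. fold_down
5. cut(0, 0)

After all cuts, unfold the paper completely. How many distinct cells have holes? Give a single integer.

Op 1 fold_left: fold axis v@2; visible region now rows[0,4) x cols[0,2) = 4x2
Op 2 fold_left: fold axis v@1; visible region now rows[0,4) x cols[0,1) = 4x1
Op 3 fold_down: fold axis h@2; visible region now rows[2,4) x cols[0,1) = 2x1
Op 4 fold_down: fold axis h@3; visible region now rows[3,4) x cols[0,1) = 1x1
Op 5 cut(0, 0): punch at orig (3,0); cuts so far [(3, 0)]; region rows[3,4) x cols[0,1) = 1x1
Unfold 1 (reflect across h@3): 2 holes -> [(2, 0), (3, 0)]
Unfold 2 (reflect across h@2): 4 holes -> [(0, 0), (1, 0), (2, 0), (3, 0)]
Unfold 3 (reflect across v@1): 8 holes -> [(0, 0), (0, 1), (1, 0), (1, 1), (2, 0), (2, 1), (3, 0), (3, 1)]
Unfold 4 (reflect across v@2): 16 holes -> [(0, 0), (0, 1), (0, 2), (0, 3), (1, 0), (1, 1), (1, 2), (1, 3), (2, 0), (2, 1), (2, 2), (2, 3), (3, 0), (3, 1), (3, 2), (3, 3)]

Answer: 16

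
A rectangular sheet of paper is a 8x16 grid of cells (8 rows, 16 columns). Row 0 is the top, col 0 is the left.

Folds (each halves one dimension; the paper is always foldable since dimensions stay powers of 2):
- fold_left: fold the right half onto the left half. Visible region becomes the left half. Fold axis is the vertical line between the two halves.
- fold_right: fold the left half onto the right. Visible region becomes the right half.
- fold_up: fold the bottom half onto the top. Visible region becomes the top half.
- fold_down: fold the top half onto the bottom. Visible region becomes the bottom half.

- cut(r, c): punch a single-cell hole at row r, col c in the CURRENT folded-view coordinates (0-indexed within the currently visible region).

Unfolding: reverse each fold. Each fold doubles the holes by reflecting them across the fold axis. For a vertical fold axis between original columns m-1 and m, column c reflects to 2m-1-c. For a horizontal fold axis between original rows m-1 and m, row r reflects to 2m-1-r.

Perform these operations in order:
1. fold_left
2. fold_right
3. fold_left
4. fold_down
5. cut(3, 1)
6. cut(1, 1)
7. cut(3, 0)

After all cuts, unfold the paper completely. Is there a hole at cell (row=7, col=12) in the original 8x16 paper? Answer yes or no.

Answer: yes

Derivation:
Op 1 fold_left: fold axis v@8; visible region now rows[0,8) x cols[0,8) = 8x8
Op 2 fold_right: fold axis v@4; visible region now rows[0,8) x cols[4,8) = 8x4
Op 3 fold_left: fold axis v@6; visible region now rows[0,8) x cols[4,6) = 8x2
Op 4 fold_down: fold axis h@4; visible region now rows[4,8) x cols[4,6) = 4x2
Op 5 cut(3, 1): punch at orig (7,5); cuts so far [(7, 5)]; region rows[4,8) x cols[4,6) = 4x2
Op 6 cut(1, 1): punch at orig (5,5); cuts so far [(5, 5), (7, 5)]; region rows[4,8) x cols[4,6) = 4x2
Op 7 cut(3, 0): punch at orig (7,4); cuts so far [(5, 5), (7, 4), (7, 5)]; region rows[4,8) x cols[4,6) = 4x2
Unfold 1 (reflect across h@4): 6 holes -> [(0, 4), (0, 5), (2, 5), (5, 5), (7, 4), (7, 5)]
Unfold 2 (reflect across v@6): 12 holes -> [(0, 4), (0, 5), (0, 6), (0, 7), (2, 5), (2, 6), (5, 5), (5, 6), (7, 4), (7, 5), (7, 6), (7, 7)]
Unfold 3 (reflect across v@4): 24 holes -> [(0, 0), (0, 1), (0, 2), (0, 3), (0, 4), (0, 5), (0, 6), (0, 7), (2, 1), (2, 2), (2, 5), (2, 6), (5, 1), (5, 2), (5, 5), (5, 6), (7, 0), (7, 1), (7, 2), (7, 3), (7, 4), (7, 5), (7, 6), (7, 7)]
Unfold 4 (reflect across v@8): 48 holes -> [(0, 0), (0, 1), (0, 2), (0, 3), (0, 4), (0, 5), (0, 6), (0, 7), (0, 8), (0, 9), (0, 10), (0, 11), (0, 12), (0, 13), (0, 14), (0, 15), (2, 1), (2, 2), (2, 5), (2, 6), (2, 9), (2, 10), (2, 13), (2, 14), (5, 1), (5, 2), (5, 5), (5, 6), (5, 9), (5, 10), (5, 13), (5, 14), (7, 0), (7, 1), (7, 2), (7, 3), (7, 4), (7, 5), (7, 6), (7, 7), (7, 8), (7, 9), (7, 10), (7, 11), (7, 12), (7, 13), (7, 14), (7, 15)]
Holes: [(0, 0), (0, 1), (0, 2), (0, 3), (0, 4), (0, 5), (0, 6), (0, 7), (0, 8), (0, 9), (0, 10), (0, 11), (0, 12), (0, 13), (0, 14), (0, 15), (2, 1), (2, 2), (2, 5), (2, 6), (2, 9), (2, 10), (2, 13), (2, 14), (5, 1), (5, 2), (5, 5), (5, 6), (5, 9), (5, 10), (5, 13), (5, 14), (7, 0), (7, 1), (7, 2), (7, 3), (7, 4), (7, 5), (7, 6), (7, 7), (7, 8), (7, 9), (7, 10), (7, 11), (7, 12), (7, 13), (7, 14), (7, 15)]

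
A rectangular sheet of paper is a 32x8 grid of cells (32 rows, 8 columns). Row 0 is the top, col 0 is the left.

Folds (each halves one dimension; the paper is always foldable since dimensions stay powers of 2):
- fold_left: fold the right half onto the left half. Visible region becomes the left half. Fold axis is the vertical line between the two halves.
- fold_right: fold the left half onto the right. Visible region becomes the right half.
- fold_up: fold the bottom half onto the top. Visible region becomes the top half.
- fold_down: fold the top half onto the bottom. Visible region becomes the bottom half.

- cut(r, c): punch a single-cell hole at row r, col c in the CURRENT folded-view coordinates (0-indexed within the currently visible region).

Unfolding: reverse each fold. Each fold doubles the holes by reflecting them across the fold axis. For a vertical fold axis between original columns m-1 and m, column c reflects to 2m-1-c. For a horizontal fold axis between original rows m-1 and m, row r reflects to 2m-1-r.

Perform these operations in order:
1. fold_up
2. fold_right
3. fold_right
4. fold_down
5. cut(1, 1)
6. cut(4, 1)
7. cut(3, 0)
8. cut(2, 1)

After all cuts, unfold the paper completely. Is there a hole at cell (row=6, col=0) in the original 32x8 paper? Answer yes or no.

Answer: yes

Derivation:
Op 1 fold_up: fold axis h@16; visible region now rows[0,16) x cols[0,8) = 16x8
Op 2 fold_right: fold axis v@4; visible region now rows[0,16) x cols[4,8) = 16x4
Op 3 fold_right: fold axis v@6; visible region now rows[0,16) x cols[6,8) = 16x2
Op 4 fold_down: fold axis h@8; visible region now rows[8,16) x cols[6,8) = 8x2
Op 5 cut(1, 1): punch at orig (9,7); cuts so far [(9, 7)]; region rows[8,16) x cols[6,8) = 8x2
Op 6 cut(4, 1): punch at orig (12,7); cuts so far [(9, 7), (12, 7)]; region rows[8,16) x cols[6,8) = 8x2
Op 7 cut(3, 0): punch at orig (11,6); cuts so far [(9, 7), (11, 6), (12, 7)]; region rows[8,16) x cols[6,8) = 8x2
Op 8 cut(2, 1): punch at orig (10,7); cuts so far [(9, 7), (10, 7), (11, 6), (12, 7)]; region rows[8,16) x cols[6,8) = 8x2
Unfold 1 (reflect across h@8): 8 holes -> [(3, 7), (4, 6), (5, 7), (6, 7), (9, 7), (10, 7), (11, 6), (12, 7)]
Unfold 2 (reflect across v@6): 16 holes -> [(3, 4), (3, 7), (4, 5), (4, 6), (5, 4), (5, 7), (6, 4), (6, 7), (9, 4), (9, 7), (10, 4), (10, 7), (11, 5), (11, 6), (12, 4), (12, 7)]
Unfold 3 (reflect across v@4): 32 holes -> [(3, 0), (3, 3), (3, 4), (3, 7), (4, 1), (4, 2), (4, 5), (4, 6), (5, 0), (5, 3), (5, 4), (5, 7), (6, 0), (6, 3), (6, 4), (6, 7), (9, 0), (9, 3), (9, 4), (9, 7), (10, 0), (10, 3), (10, 4), (10, 7), (11, 1), (11, 2), (11, 5), (11, 6), (12, 0), (12, 3), (12, 4), (12, 7)]
Unfold 4 (reflect across h@16): 64 holes -> [(3, 0), (3, 3), (3, 4), (3, 7), (4, 1), (4, 2), (4, 5), (4, 6), (5, 0), (5, 3), (5, 4), (5, 7), (6, 0), (6, 3), (6, 4), (6, 7), (9, 0), (9, 3), (9, 4), (9, 7), (10, 0), (10, 3), (10, 4), (10, 7), (11, 1), (11, 2), (11, 5), (11, 6), (12, 0), (12, 3), (12, 4), (12, 7), (19, 0), (19, 3), (19, 4), (19, 7), (20, 1), (20, 2), (20, 5), (20, 6), (21, 0), (21, 3), (21, 4), (21, 7), (22, 0), (22, 3), (22, 4), (22, 7), (25, 0), (25, 3), (25, 4), (25, 7), (26, 0), (26, 3), (26, 4), (26, 7), (27, 1), (27, 2), (27, 5), (27, 6), (28, 0), (28, 3), (28, 4), (28, 7)]
Holes: [(3, 0), (3, 3), (3, 4), (3, 7), (4, 1), (4, 2), (4, 5), (4, 6), (5, 0), (5, 3), (5, 4), (5, 7), (6, 0), (6, 3), (6, 4), (6, 7), (9, 0), (9, 3), (9, 4), (9, 7), (10, 0), (10, 3), (10, 4), (10, 7), (11, 1), (11, 2), (11, 5), (11, 6), (12, 0), (12, 3), (12, 4), (12, 7), (19, 0), (19, 3), (19, 4), (19, 7), (20, 1), (20, 2), (20, 5), (20, 6), (21, 0), (21, 3), (21, 4), (21, 7), (22, 0), (22, 3), (22, 4), (22, 7), (25, 0), (25, 3), (25, 4), (25, 7), (26, 0), (26, 3), (26, 4), (26, 7), (27, 1), (27, 2), (27, 5), (27, 6), (28, 0), (28, 3), (28, 4), (28, 7)]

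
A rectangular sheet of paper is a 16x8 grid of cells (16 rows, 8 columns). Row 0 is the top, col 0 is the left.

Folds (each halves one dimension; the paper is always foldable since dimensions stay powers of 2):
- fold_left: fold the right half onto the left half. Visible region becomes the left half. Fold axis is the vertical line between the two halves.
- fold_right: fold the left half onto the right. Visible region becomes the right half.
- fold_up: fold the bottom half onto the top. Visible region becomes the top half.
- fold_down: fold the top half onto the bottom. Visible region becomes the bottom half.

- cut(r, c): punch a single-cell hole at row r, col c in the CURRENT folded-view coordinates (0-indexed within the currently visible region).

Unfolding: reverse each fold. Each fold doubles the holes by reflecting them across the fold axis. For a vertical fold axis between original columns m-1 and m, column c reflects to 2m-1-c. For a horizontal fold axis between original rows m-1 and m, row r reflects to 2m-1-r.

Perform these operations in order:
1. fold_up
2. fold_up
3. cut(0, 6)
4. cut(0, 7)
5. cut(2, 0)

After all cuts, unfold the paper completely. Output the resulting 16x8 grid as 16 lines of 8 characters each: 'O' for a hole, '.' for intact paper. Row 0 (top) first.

Op 1 fold_up: fold axis h@8; visible region now rows[0,8) x cols[0,8) = 8x8
Op 2 fold_up: fold axis h@4; visible region now rows[0,4) x cols[0,8) = 4x8
Op 3 cut(0, 6): punch at orig (0,6); cuts so far [(0, 6)]; region rows[0,4) x cols[0,8) = 4x8
Op 4 cut(0, 7): punch at orig (0,7); cuts so far [(0, 6), (0, 7)]; region rows[0,4) x cols[0,8) = 4x8
Op 5 cut(2, 0): punch at orig (2,0); cuts so far [(0, 6), (0, 7), (2, 0)]; region rows[0,4) x cols[0,8) = 4x8
Unfold 1 (reflect across h@4): 6 holes -> [(0, 6), (0, 7), (2, 0), (5, 0), (7, 6), (7, 7)]
Unfold 2 (reflect across h@8): 12 holes -> [(0, 6), (0, 7), (2, 0), (5, 0), (7, 6), (7, 7), (8, 6), (8, 7), (10, 0), (13, 0), (15, 6), (15, 7)]

Answer: ......OO
........
O.......
........
........
O.......
........
......OO
......OO
........
O.......
........
........
O.......
........
......OO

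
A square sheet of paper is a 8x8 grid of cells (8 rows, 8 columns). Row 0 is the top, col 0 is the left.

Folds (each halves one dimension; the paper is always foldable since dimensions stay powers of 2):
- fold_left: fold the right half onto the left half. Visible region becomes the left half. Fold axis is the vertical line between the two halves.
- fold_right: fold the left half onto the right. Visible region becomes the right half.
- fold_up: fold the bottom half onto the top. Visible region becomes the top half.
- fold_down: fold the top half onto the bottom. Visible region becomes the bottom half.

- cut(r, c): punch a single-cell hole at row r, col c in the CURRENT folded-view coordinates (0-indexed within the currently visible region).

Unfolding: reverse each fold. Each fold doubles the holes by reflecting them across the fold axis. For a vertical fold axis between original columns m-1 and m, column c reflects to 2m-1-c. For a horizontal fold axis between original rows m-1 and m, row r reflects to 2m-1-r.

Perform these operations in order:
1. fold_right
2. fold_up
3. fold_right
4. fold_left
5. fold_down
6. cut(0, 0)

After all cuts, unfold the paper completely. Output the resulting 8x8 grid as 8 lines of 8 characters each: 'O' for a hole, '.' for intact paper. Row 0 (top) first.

Op 1 fold_right: fold axis v@4; visible region now rows[0,8) x cols[4,8) = 8x4
Op 2 fold_up: fold axis h@4; visible region now rows[0,4) x cols[4,8) = 4x4
Op 3 fold_right: fold axis v@6; visible region now rows[0,4) x cols[6,8) = 4x2
Op 4 fold_left: fold axis v@7; visible region now rows[0,4) x cols[6,7) = 4x1
Op 5 fold_down: fold axis h@2; visible region now rows[2,4) x cols[6,7) = 2x1
Op 6 cut(0, 0): punch at orig (2,6); cuts so far [(2, 6)]; region rows[2,4) x cols[6,7) = 2x1
Unfold 1 (reflect across h@2): 2 holes -> [(1, 6), (2, 6)]
Unfold 2 (reflect across v@7): 4 holes -> [(1, 6), (1, 7), (2, 6), (2, 7)]
Unfold 3 (reflect across v@6): 8 holes -> [(1, 4), (1, 5), (1, 6), (1, 7), (2, 4), (2, 5), (2, 6), (2, 7)]
Unfold 4 (reflect across h@4): 16 holes -> [(1, 4), (1, 5), (1, 6), (1, 7), (2, 4), (2, 5), (2, 6), (2, 7), (5, 4), (5, 5), (5, 6), (5, 7), (6, 4), (6, 5), (6, 6), (6, 7)]
Unfold 5 (reflect across v@4): 32 holes -> [(1, 0), (1, 1), (1, 2), (1, 3), (1, 4), (1, 5), (1, 6), (1, 7), (2, 0), (2, 1), (2, 2), (2, 3), (2, 4), (2, 5), (2, 6), (2, 7), (5, 0), (5, 1), (5, 2), (5, 3), (5, 4), (5, 5), (5, 6), (5, 7), (6, 0), (6, 1), (6, 2), (6, 3), (6, 4), (6, 5), (6, 6), (6, 7)]

Answer: ........
OOOOOOOO
OOOOOOOO
........
........
OOOOOOOO
OOOOOOOO
........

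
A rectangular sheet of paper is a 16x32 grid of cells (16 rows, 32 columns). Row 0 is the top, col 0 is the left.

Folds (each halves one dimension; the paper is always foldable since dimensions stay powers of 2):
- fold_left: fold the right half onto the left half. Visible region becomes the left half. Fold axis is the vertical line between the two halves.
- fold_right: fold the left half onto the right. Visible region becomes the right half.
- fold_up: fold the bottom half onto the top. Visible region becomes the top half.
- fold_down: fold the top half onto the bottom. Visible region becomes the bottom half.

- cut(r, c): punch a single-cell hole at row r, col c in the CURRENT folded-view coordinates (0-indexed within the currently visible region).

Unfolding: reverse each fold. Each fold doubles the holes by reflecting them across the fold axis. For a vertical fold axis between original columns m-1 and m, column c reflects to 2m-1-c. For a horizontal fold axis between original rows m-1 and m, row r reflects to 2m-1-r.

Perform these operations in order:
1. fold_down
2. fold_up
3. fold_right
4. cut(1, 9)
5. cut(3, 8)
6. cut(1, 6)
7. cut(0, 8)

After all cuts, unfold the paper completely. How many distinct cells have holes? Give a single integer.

Op 1 fold_down: fold axis h@8; visible region now rows[8,16) x cols[0,32) = 8x32
Op 2 fold_up: fold axis h@12; visible region now rows[8,12) x cols[0,32) = 4x32
Op 3 fold_right: fold axis v@16; visible region now rows[8,12) x cols[16,32) = 4x16
Op 4 cut(1, 9): punch at orig (9,25); cuts so far [(9, 25)]; region rows[8,12) x cols[16,32) = 4x16
Op 5 cut(3, 8): punch at orig (11,24); cuts so far [(9, 25), (11, 24)]; region rows[8,12) x cols[16,32) = 4x16
Op 6 cut(1, 6): punch at orig (9,22); cuts so far [(9, 22), (9, 25), (11, 24)]; region rows[8,12) x cols[16,32) = 4x16
Op 7 cut(0, 8): punch at orig (8,24); cuts so far [(8, 24), (9, 22), (9, 25), (11, 24)]; region rows[8,12) x cols[16,32) = 4x16
Unfold 1 (reflect across v@16): 8 holes -> [(8, 7), (8, 24), (9, 6), (9, 9), (9, 22), (9, 25), (11, 7), (11, 24)]
Unfold 2 (reflect across h@12): 16 holes -> [(8, 7), (8, 24), (9, 6), (9, 9), (9, 22), (9, 25), (11, 7), (11, 24), (12, 7), (12, 24), (14, 6), (14, 9), (14, 22), (14, 25), (15, 7), (15, 24)]
Unfold 3 (reflect across h@8): 32 holes -> [(0, 7), (0, 24), (1, 6), (1, 9), (1, 22), (1, 25), (3, 7), (3, 24), (4, 7), (4, 24), (6, 6), (6, 9), (6, 22), (6, 25), (7, 7), (7, 24), (8, 7), (8, 24), (9, 6), (9, 9), (9, 22), (9, 25), (11, 7), (11, 24), (12, 7), (12, 24), (14, 6), (14, 9), (14, 22), (14, 25), (15, 7), (15, 24)]

Answer: 32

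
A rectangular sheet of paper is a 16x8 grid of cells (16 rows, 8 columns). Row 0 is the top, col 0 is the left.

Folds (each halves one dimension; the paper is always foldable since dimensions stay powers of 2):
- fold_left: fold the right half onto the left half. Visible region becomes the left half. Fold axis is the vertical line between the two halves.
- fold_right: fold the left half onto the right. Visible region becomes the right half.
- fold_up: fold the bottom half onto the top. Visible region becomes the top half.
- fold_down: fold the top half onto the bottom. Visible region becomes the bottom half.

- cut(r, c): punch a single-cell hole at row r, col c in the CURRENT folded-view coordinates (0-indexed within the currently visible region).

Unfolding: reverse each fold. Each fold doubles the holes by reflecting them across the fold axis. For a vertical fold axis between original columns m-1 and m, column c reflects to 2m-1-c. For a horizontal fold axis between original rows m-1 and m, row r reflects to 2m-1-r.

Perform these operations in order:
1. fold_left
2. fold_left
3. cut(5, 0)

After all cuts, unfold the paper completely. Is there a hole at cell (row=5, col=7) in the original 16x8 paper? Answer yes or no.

Answer: yes

Derivation:
Op 1 fold_left: fold axis v@4; visible region now rows[0,16) x cols[0,4) = 16x4
Op 2 fold_left: fold axis v@2; visible region now rows[0,16) x cols[0,2) = 16x2
Op 3 cut(5, 0): punch at orig (5,0); cuts so far [(5, 0)]; region rows[0,16) x cols[0,2) = 16x2
Unfold 1 (reflect across v@2): 2 holes -> [(5, 0), (5, 3)]
Unfold 2 (reflect across v@4): 4 holes -> [(5, 0), (5, 3), (5, 4), (5, 7)]
Holes: [(5, 0), (5, 3), (5, 4), (5, 7)]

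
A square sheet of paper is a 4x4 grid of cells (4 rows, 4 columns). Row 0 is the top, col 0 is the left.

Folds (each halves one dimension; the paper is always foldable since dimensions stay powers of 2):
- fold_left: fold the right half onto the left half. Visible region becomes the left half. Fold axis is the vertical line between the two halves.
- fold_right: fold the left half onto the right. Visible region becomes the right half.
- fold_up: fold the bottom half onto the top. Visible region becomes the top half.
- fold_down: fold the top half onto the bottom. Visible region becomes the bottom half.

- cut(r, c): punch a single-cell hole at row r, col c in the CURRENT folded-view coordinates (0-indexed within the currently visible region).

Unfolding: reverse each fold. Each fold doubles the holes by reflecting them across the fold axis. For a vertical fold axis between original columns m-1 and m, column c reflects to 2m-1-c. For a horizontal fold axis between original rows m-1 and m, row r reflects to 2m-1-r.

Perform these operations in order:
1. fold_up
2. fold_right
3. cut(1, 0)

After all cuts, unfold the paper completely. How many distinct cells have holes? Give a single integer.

Answer: 4

Derivation:
Op 1 fold_up: fold axis h@2; visible region now rows[0,2) x cols[0,4) = 2x4
Op 2 fold_right: fold axis v@2; visible region now rows[0,2) x cols[2,4) = 2x2
Op 3 cut(1, 0): punch at orig (1,2); cuts so far [(1, 2)]; region rows[0,2) x cols[2,4) = 2x2
Unfold 1 (reflect across v@2): 2 holes -> [(1, 1), (1, 2)]
Unfold 2 (reflect across h@2): 4 holes -> [(1, 1), (1, 2), (2, 1), (2, 2)]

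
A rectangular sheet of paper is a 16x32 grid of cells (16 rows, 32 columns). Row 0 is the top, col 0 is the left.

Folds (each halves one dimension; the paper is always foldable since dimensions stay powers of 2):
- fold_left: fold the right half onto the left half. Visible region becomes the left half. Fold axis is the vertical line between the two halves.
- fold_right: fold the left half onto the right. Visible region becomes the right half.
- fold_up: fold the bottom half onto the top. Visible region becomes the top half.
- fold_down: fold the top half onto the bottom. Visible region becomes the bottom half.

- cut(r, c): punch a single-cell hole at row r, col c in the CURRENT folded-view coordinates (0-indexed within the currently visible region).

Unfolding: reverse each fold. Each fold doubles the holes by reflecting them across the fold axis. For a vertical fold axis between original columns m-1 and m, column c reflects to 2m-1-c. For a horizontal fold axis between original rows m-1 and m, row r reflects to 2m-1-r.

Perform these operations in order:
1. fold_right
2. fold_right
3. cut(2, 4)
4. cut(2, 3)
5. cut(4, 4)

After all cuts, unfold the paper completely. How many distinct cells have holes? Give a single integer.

Answer: 12

Derivation:
Op 1 fold_right: fold axis v@16; visible region now rows[0,16) x cols[16,32) = 16x16
Op 2 fold_right: fold axis v@24; visible region now rows[0,16) x cols[24,32) = 16x8
Op 3 cut(2, 4): punch at orig (2,28); cuts so far [(2, 28)]; region rows[0,16) x cols[24,32) = 16x8
Op 4 cut(2, 3): punch at orig (2,27); cuts so far [(2, 27), (2, 28)]; region rows[0,16) x cols[24,32) = 16x8
Op 5 cut(4, 4): punch at orig (4,28); cuts so far [(2, 27), (2, 28), (4, 28)]; region rows[0,16) x cols[24,32) = 16x8
Unfold 1 (reflect across v@24): 6 holes -> [(2, 19), (2, 20), (2, 27), (2, 28), (4, 19), (4, 28)]
Unfold 2 (reflect across v@16): 12 holes -> [(2, 3), (2, 4), (2, 11), (2, 12), (2, 19), (2, 20), (2, 27), (2, 28), (4, 3), (4, 12), (4, 19), (4, 28)]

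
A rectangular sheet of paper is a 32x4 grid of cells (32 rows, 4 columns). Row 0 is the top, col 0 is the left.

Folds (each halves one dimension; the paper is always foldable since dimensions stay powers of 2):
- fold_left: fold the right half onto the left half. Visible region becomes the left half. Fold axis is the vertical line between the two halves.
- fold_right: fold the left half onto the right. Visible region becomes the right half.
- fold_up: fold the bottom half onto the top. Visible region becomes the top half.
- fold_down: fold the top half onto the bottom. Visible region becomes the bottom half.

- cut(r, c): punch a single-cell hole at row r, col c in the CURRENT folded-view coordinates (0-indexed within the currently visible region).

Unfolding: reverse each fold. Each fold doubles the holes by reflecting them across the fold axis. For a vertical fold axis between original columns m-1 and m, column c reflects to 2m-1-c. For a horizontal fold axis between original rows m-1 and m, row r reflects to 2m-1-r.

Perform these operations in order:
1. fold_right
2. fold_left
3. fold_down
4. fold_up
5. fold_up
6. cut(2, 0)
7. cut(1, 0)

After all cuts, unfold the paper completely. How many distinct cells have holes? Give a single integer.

Answer: 64

Derivation:
Op 1 fold_right: fold axis v@2; visible region now rows[0,32) x cols[2,4) = 32x2
Op 2 fold_left: fold axis v@3; visible region now rows[0,32) x cols[2,3) = 32x1
Op 3 fold_down: fold axis h@16; visible region now rows[16,32) x cols[2,3) = 16x1
Op 4 fold_up: fold axis h@24; visible region now rows[16,24) x cols[2,3) = 8x1
Op 5 fold_up: fold axis h@20; visible region now rows[16,20) x cols[2,3) = 4x1
Op 6 cut(2, 0): punch at orig (18,2); cuts so far [(18, 2)]; region rows[16,20) x cols[2,3) = 4x1
Op 7 cut(1, 0): punch at orig (17,2); cuts so far [(17, 2), (18, 2)]; region rows[16,20) x cols[2,3) = 4x1
Unfold 1 (reflect across h@20): 4 holes -> [(17, 2), (18, 2), (21, 2), (22, 2)]
Unfold 2 (reflect across h@24): 8 holes -> [(17, 2), (18, 2), (21, 2), (22, 2), (25, 2), (26, 2), (29, 2), (30, 2)]
Unfold 3 (reflect across h@16): 16 holes -> [(1, 2), (2, 2), (5, 2), (6, 2), (9, 2), (10, 2), (13, 2), (14, 2), (17, 2), (18, 2), (21, 2), (22, 2), (25, 2), (26, 2), (29, 2), (30, 2)]
Unfold 4 (reflect across v@3): 32 holes -> [(1, 2), (1, 3), (2, 2), (2, 3), (5, 2), (5, 3), (6, 2), (6, 3), (9, 2), (9, 3), (10, 2), (10, 3), (13, 2), (13, 3), (14, 2), (14, 3), (17, 2), (17, 3), (18, 2), (18, 3), (21, 2), (21, 3), (22, 2), (22, 3), (25, 2), (25, 3), (26, 2), (26, 3), (29, 2), (29, 3), (30, 2), (30, 3)]
Unfold 5 (reflect across v@2): 64 holes -> [(1, 0), (1, 1), (1, 2), (1, 3), (2, 0), (2, 1), (2, 2), (2, 3), (5, 0), (5, 1), (5, 2), (5, 3), (6, 0), (6, 1), (6, 2), (6, 3), (9, 0), (9, 1), (9, 2), (9, 3), (10, 0), (10, 1), (10, 2), (10, 3), (13, 0), (13, 1), (13, 2), (13, 3), (14, 0), (14, 1), (14, 2), (14, 3), (17, 0), (17, 1), (17, 2), (17, 3), (18, 0), (18, 1), (18, 2), (18, 3), (21, 0), (21, 1), (21, 2), (21, 3), (22, 0), (22, 1), (22, 2), (22, 3), (25, 0), (25, 1), (25, 2), (25, 3), (26, 0), (26, 1), (26, 2), (26, 3), (29, 0), (29, 1), (29, 2), (29, 3), (30, 0), (30, 1), (30, 2), (30, 3)]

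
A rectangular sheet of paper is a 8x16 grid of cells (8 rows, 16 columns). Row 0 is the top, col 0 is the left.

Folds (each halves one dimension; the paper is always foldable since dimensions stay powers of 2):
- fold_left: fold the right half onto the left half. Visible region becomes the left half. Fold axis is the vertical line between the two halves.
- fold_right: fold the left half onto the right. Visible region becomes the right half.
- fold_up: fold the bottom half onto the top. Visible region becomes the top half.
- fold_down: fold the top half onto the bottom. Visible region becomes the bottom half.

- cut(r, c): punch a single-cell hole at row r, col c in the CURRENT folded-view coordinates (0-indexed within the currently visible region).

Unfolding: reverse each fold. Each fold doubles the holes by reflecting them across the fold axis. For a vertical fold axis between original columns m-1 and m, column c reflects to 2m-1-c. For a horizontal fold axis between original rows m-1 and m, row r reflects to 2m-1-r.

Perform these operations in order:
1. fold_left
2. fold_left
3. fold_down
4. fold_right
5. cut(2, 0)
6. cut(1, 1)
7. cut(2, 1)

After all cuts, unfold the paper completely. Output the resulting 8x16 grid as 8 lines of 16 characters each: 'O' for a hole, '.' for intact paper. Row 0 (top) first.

Op 1 fold_left: fold axis v@8; visible region now rows[0,8) x cols[0,8) = 8x8
Op 2 fold_left: fold axis v@4; visible region now rows[0,8) x cols[0,4) = 8x4
Op 3 fold_down: fold axis h@4; visible region now rows[4,8) x cols[0,4) = 4x4
Op 4 fold_right: fold axis v@2; visible region now rows[4,8) x cols[2,4) = 4x2
Op 5 cut(2, 0): punch at orig (6,2); cuts so far [(6, 2)]; region rows[4,8) x cols[2,4) = 4x2
Op 6 cut(1, 1): punch at orig (5,3); cuts so far [(5, 3), (6, 2)]; region rows[4,8) x cols[2,4) = 4x2
Op 7 cut(2, 1): punch at orig (6,3); cuts so far [(5, 3), (6, 2), (6, 3)]; region rows[4,8) x cols[2,4) = 4x2
Unfold 1 (reflect across v@2): 6 holes -> [(5, 0), (5, 3), (6, 0), (6, 1), (6, 2), (6, 3)]
Unfold 2 (reflect across h@4): 12 holes -> [(1, 0), (1, 1), (1, 2), (1, 3), (2, 0), (2, 3), (5, 0), (5, 3), (6, 0), (6, 1), (6, 2), (6, 3)]
Unfold 3 (reflect across v@4): 24 holes -> [(1, 0), (1, 1), (1, 2), (1, 3), (1, 4), (1, 5), (1, 6), (1, 7), (2, 0), (2, 3), (2, 4), (2, 7), (5, 0), (5, 3), (5, 4), (5, 7), (6, 0), (6, 1), (6, 2), (6, 3), (6, 4), (6, 5), (6, 6), (6, 7)]
Unfold 4 (reflect across v@8): 48 holes -> [(1, 0), (1, 1), (1, 2), (1, 3), (1, 4), (1, 5), (1, 6), (1, 7), (1, 8), (1, 9), (1, 10), (1, 11), (1, 12), (1, 13), (1, 14), (1, 15), (2, 0), (2, 3), (2, 4), (2, 7), (2, 8), (2, 11), (2, 12), (2, 15), (5, 0), (5, 3), (5, 4), (5, 7), (5, 8), (5, 11), (5, 12), (5, 15), (6, 0), (6, 1), (6, 2), (6, 3), (6, 4), (6, 5), (6, 6), (6, 7), (6, 8), (6, 9), (6, 10), (6, 11), (6, 12), (6, 13), (6, 14), (6, 15)]

Answer: ................
OOOOOOOOOOOOOOOO
O..OO..OO..OO..O
................
................
O..OO..OO..OO..O
OOOOOOOOOOOOOOOO
................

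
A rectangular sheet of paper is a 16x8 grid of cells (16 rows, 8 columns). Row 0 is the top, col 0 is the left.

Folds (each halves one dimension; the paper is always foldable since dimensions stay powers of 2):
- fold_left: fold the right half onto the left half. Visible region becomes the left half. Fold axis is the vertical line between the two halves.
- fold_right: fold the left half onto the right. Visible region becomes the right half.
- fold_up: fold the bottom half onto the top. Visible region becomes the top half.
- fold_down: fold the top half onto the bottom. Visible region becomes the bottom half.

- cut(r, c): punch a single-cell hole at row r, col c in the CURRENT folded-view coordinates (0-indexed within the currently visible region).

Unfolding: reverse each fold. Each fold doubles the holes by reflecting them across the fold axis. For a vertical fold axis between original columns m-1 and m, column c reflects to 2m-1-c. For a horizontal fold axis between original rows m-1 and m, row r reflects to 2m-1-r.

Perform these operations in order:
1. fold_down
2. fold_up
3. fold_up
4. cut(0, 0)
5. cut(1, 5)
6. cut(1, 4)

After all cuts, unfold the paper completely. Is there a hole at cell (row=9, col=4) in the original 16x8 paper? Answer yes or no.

Op 1 fold_down: fold axis h@8; visible region now rows[8,16) x cols[0,8) = 8x8
Op 2 fold_up: fold axis h@12; visible region now rows[8,12) x cols[0,8) = 4x8
Op 3 fold_up: fold axis h@10; visible region now rows[8,10) x cols[0,8) = 2x8
Op 4 cut(0, 0): punch at orig (8,0); cuts so far [(8, 0)]; region rows[8,10) x cols[0,8) = 2x8
Op 5 cut(1, 5): punch at orig (9,5); cuts so far [(8, 0), (9, 5)]; region rows[8,10) x cols[0,8) = 2x8
Op 6 cut(1, 4): punch at orig (9,4); cuts so far [(8, 0), (9, 4), (9, 5)]; region rows[8,10) x cols[0,8) = 2x8
Unfold 1 (reflect across h@10): 6 holes -> [(8, 0), (9, 4), (9, 5), (10, 4), (10, 5), (11, 0)]
Unfold 2 (reflect across h@12): 12 holes -> [(8, 0), (9, 4), (9, 5), (10, 4), (10, 5), (11, 0), (12, 0), (13, 4), (13, 5), (14, 4), (14, 5), (15, 0)]
Unfold 3 (reflect across h@8): 24 holes -> [(0, 0), (1, 4), (1, 5), (2, 4), (2, 5), (3, 0), (4, 0), (5, 4), (5, 5), (6, 4), (6, 5), (7, 0), (8, 0), (9, 4), (9, 5), (10, 4), (10, 5), (11, 0), (12, 0), (13, 4), (13, 5), (14, 4), (14, 5), (15, 0)]
Holes: [(0, 0), (1, 4), (1, 5), (2, 4), (2, 5), (3, 0), (4, 0), (5, 4), (5, 5), (6, 4), (6, 5), (7, 0), (8, 0), (9, 4), (9, 5), (10, 4), (10, 5), (11, 0), (12, 0), (13, 4), (13, 5), (14, 4), (14, 5), (15, 0)]

Answer: yes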